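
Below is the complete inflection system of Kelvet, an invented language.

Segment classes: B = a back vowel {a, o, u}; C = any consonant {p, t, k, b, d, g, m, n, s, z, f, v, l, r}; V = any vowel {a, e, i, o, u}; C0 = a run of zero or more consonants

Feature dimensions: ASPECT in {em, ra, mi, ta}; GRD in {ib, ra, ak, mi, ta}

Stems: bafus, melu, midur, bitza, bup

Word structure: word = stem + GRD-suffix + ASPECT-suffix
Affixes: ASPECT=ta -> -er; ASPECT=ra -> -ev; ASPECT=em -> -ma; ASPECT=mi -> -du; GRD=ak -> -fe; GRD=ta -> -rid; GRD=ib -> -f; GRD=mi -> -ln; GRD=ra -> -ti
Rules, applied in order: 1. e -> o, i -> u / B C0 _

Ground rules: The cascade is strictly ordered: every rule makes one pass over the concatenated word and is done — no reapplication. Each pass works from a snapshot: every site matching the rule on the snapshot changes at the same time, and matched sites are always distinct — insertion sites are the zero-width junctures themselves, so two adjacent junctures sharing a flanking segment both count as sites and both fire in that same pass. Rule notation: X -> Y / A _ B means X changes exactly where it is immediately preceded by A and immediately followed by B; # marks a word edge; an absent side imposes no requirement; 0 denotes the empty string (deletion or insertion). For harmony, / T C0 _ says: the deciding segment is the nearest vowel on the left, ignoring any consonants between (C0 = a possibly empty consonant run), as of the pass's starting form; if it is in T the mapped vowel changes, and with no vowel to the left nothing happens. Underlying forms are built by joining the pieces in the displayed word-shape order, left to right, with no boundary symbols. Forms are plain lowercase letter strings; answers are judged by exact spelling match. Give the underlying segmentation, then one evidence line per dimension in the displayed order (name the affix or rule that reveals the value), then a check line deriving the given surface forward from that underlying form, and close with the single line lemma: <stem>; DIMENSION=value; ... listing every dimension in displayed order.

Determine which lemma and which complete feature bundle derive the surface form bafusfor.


underlying: bafus-f-er
ASPECT=ta - signalled by the affix -er
GRD=ib - signalled by the affix -f
check: bafusfer -> bafusfor
lemma: bafus; ASPECT=ta; GRD=ib


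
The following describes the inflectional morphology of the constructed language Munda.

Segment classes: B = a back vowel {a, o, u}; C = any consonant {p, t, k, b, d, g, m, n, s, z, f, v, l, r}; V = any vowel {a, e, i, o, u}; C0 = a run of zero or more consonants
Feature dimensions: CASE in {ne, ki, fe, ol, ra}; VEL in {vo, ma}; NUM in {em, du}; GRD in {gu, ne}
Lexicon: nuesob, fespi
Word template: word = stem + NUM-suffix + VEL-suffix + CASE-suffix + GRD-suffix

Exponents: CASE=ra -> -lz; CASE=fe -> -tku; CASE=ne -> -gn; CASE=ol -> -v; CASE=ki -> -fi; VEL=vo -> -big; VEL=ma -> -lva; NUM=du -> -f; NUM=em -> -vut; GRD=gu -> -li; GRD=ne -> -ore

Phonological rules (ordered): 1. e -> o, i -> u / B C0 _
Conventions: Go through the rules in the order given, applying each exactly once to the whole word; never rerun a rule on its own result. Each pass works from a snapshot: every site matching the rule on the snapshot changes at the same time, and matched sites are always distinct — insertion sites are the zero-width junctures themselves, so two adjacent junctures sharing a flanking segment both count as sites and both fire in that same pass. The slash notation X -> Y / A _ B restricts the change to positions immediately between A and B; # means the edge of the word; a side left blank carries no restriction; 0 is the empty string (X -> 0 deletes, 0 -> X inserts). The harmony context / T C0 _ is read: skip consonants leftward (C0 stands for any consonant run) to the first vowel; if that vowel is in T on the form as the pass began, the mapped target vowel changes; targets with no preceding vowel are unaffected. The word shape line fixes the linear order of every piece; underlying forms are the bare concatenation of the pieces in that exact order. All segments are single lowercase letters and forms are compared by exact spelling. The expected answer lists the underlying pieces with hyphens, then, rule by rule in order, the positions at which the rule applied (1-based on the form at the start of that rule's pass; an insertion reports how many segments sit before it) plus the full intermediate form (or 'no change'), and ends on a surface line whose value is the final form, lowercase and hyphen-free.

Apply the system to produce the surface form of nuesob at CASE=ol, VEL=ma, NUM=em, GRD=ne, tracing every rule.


underlying: nuesob-vut-lva-v-ore
1. e -> o, i -> u / B C0 _: fires at position(s) 3, 16: nuosobvutlvavoro
surface: nuosobvutlvavoro


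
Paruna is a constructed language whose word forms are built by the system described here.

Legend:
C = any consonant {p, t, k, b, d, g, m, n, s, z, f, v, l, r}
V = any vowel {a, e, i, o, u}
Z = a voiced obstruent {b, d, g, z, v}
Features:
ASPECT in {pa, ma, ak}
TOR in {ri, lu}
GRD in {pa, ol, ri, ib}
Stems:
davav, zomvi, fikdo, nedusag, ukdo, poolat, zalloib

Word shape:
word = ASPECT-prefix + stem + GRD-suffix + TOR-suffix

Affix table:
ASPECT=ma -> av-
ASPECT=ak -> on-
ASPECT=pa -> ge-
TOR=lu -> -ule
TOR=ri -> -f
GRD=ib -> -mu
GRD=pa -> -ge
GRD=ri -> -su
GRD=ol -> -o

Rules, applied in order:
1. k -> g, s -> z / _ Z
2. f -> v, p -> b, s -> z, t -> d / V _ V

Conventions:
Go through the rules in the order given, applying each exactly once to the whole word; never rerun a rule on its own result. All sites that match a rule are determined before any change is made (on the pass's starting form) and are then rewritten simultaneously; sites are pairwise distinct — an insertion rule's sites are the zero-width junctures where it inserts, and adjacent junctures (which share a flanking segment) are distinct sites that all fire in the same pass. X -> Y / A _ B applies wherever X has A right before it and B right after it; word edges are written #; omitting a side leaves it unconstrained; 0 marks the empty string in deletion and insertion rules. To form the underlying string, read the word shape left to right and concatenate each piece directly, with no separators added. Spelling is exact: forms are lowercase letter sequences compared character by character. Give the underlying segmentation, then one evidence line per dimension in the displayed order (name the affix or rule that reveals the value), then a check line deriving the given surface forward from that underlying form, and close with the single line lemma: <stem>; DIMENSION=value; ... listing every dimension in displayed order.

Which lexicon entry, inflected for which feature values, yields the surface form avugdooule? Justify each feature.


underlying: av-ukdo-o-ule
ASPECT=ma - signalled by the affix av-
TOR=lu - signalled by the affix -ule
GRD=ol - signalled by the affix -o
check: avukdooule -> avugdooule -> avugdooule
lemma: ukdo; ASPECT=ma; TOR=lu; GRD=ol


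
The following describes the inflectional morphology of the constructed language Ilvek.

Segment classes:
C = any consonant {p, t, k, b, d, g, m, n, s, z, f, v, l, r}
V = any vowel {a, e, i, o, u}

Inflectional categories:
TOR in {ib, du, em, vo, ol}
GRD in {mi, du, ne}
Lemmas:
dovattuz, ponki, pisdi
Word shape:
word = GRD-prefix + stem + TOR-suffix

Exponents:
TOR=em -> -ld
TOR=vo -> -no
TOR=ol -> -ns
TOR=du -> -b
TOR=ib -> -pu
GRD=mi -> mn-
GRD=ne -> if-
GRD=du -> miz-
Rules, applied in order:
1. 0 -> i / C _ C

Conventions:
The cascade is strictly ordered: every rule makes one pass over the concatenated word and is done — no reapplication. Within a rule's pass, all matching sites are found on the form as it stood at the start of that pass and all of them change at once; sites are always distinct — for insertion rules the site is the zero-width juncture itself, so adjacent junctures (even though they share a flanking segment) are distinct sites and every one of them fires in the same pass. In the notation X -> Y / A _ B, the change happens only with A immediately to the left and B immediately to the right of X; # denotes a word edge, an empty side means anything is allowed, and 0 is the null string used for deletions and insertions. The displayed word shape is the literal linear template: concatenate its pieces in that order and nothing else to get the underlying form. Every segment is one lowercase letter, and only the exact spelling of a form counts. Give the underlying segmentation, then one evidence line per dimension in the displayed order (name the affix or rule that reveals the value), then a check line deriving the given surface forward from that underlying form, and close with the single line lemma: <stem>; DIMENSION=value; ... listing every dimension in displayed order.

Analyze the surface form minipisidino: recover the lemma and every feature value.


underlying: mn-pisdi-no
TOR=vo - signalled by the affix -no
GRD=mi - signalled by the affix mn-
check: mnpisdino -> minipisidino
lemma: pisdi; TOR=vo; GRD=mi


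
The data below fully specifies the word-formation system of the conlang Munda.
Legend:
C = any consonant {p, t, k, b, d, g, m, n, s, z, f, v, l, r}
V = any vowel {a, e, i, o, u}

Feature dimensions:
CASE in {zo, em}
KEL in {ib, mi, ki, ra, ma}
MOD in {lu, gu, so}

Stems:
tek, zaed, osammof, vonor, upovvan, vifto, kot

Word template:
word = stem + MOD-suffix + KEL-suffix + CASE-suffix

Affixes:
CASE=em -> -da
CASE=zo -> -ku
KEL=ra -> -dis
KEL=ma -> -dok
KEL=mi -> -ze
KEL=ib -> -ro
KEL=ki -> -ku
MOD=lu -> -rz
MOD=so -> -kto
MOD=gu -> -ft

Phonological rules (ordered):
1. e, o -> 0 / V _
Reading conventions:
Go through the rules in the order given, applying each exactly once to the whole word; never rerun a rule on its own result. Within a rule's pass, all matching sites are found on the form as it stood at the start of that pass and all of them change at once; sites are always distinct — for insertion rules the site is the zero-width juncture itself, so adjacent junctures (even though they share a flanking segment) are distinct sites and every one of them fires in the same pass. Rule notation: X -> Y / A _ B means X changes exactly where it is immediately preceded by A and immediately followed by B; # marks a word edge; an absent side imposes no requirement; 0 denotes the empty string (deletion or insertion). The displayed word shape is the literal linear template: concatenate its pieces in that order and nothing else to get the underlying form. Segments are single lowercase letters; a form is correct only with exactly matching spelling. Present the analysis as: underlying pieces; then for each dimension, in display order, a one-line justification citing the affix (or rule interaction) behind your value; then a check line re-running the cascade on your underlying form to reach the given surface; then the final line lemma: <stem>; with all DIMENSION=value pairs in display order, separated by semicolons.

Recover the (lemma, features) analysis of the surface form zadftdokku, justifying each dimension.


underlying: zaed-ft-dok-ku
CASE=zo - signalled by the affix -ku
KEL=ma - signalled by the affix -dok
MOD=gu - signalled by the affix -ft
check: zaedftdokku -> zadftdokku
lemma: zaed; CASE=zo; KEL=ma; MOD=gu


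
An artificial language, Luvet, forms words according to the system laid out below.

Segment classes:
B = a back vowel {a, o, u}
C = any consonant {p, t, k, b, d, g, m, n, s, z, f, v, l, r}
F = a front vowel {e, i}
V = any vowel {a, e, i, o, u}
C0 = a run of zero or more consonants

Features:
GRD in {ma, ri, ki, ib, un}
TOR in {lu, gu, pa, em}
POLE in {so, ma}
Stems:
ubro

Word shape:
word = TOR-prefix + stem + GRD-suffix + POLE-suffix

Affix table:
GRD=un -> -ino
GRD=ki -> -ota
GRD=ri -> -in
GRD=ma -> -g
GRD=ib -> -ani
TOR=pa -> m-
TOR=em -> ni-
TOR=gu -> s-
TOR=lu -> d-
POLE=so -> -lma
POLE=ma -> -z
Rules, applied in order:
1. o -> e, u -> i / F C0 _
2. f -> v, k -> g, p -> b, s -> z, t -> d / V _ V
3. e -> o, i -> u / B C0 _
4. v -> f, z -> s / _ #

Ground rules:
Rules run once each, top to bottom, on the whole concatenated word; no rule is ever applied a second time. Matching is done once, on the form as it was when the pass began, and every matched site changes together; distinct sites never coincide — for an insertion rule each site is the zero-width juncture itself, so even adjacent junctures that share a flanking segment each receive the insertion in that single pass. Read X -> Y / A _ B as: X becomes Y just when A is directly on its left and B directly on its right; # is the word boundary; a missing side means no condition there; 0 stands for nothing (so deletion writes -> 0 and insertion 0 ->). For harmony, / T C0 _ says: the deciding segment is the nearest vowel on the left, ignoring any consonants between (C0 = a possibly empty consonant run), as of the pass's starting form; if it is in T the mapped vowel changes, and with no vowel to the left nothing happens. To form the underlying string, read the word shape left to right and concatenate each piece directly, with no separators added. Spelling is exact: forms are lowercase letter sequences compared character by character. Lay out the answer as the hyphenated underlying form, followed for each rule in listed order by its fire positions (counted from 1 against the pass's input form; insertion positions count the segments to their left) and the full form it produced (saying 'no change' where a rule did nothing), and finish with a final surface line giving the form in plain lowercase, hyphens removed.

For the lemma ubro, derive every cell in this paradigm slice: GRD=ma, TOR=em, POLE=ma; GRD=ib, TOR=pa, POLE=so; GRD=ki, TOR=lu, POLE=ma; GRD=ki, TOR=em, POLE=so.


cell GRD=ma, TOR=em, POLE=ma:
underlying: ni-ubro-g-z
1. o -> e, u -> i / F C0 _: fires at position(s) 3: niibrogz
2. f -> v, k -> g, p -> b, s -> z, t -> d / V _ V: no change
3. e -> o, i -> u / B C0 _: no change
4. v -> f, z -> s / _ #: fires at position(s) 8: niibrogs
surface: niibrogs

cell GRD=ib, TOR=pa, POLE=so:
underlying: m-ubro-ani-lma
1. o -> e, u -> i / F C0 _: no change
2. f -> v, k -> g, p -> b, s -> z, t -> d / V _ V: no change
3. e -> o, i -> u / B C0 _: fires at position(s) 8: mubroanulma
4. v -> f, z -> s / _ #: no change
surface: mubroanulma

cell GRD=ki, TOR=lu, POLE=ma:
underlying: d-ubro-ota-z
1. o -> e, u -> i / F C0 _: no change
2. f -> v, k -> g, p -> b, s -> z, t -> d / V _ V: fires at position(s) 7: dubroodaz
3. e -> o, i -> u / B C0 _: no change
4. v -> f, z -> s / _ #: fires at position(s) 9: dubroodas
surface: dubroodas

cell GRD=ki, TOR=em, POLE=so:
underlying: ni-ubro-ota-lma
1. o -> e, u -> i / F C0 _: fires at position(s) 3: niibrootalma
2. f -> v, k -> g, p -> b, s -> z, t -> d / V _ V: fires at position(s) 8: niibroodalma
3. e -> o, i -> u / B C0 _: no change
4. v -> f, z -> s / _ #: no change
surface: niibroodalma


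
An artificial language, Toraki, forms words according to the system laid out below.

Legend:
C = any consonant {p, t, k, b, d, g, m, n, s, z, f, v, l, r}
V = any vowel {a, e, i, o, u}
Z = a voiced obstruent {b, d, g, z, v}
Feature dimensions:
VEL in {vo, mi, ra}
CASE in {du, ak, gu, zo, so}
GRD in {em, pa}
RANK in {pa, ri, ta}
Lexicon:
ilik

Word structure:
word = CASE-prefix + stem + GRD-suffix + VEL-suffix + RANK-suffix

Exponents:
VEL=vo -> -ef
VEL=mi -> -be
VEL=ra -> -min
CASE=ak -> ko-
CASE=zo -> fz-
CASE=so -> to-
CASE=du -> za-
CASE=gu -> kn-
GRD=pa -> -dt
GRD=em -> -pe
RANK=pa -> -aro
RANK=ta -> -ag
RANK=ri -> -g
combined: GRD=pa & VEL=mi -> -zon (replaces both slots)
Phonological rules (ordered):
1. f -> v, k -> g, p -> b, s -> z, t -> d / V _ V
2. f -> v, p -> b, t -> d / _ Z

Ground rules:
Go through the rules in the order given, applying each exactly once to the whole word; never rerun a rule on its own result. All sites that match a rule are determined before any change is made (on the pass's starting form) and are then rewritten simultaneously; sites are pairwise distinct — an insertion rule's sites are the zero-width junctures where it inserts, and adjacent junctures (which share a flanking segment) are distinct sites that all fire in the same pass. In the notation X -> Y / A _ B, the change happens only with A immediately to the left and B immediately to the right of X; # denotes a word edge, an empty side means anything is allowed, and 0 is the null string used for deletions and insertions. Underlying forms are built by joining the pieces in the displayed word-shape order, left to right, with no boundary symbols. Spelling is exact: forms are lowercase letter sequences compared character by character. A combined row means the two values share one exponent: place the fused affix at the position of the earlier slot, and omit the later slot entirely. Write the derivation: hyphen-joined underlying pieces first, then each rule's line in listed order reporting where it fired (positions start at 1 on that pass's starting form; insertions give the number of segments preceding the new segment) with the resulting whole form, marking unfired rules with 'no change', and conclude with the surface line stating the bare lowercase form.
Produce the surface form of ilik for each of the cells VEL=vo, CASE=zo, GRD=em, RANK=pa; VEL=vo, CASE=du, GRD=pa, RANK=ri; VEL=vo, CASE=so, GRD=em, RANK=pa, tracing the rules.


cell VEL=vo, CASE=zo, GRD=em, RANK=pa:
underlying: fz-ilik-pe-ef-aro
1. f -> v, k -> g, p -> b, s -> z, t -> d / V _ V: fires at position(s) 10: fzilikpeevaro
2. f -> v, p -> b, t -> d / _ Z: fires at position(s) 1: vzilikpeevaro
surface: vzilikpeevaro

cell VEL=vo, CASE=du, GRD=pa, RANK=ri:
underlying: za-ilik-dt-ef-g
1. f -> v, k -> g, p -> b, s -> z, t -> d / V _ V: no change
2. f -> v, p -> b, t -> d / _ Z: fires at position(s) 10: zailikdtevg
surface: zailikdtevg

cell VEL=vo, CASE=so, GRD=em, RANK=pa:
underlying: to-ilik-pe-ef-aro
1. f -> v, k -> g, p -> b, s -> z, t -> d / V _ V: fires at position(s) 10: toilikpeevaro
2. f -> v, p -> b, t -> d / _ Z: no change
surface: toilikpeevaro


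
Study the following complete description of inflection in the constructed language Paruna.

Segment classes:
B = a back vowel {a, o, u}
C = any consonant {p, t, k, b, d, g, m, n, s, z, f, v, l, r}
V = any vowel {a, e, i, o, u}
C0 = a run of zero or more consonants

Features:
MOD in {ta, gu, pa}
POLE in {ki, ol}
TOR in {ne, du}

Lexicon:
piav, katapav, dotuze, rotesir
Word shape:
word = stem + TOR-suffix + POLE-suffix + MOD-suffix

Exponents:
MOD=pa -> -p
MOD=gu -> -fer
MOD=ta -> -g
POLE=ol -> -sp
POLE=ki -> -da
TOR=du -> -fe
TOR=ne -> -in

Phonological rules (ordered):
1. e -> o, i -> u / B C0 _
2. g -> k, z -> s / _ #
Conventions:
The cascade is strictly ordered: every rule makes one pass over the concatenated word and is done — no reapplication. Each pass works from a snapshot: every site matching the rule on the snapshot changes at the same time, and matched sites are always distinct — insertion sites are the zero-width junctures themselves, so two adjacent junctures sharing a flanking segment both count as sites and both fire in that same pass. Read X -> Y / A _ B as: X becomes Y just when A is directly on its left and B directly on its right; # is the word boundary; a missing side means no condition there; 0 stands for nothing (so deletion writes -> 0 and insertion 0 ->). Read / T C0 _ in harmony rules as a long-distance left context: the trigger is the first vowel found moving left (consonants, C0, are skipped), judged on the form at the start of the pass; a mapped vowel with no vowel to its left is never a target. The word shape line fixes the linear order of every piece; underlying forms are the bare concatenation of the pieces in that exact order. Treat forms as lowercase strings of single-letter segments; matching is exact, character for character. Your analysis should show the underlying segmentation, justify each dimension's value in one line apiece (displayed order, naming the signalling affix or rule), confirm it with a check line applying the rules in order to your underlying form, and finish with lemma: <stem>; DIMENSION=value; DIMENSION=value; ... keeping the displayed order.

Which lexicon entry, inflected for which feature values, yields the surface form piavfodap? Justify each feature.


underlying: piav-fe-da-p
MOD=pa - signalled by the affix -p
POLE=ki - signalled by the affix -da
TOR=du - signalled by the affix -fe
check: piavfedap -> piavfodap -> piavfodap
lemma: piav; MOD=pa; POLE=ki; TOR=du


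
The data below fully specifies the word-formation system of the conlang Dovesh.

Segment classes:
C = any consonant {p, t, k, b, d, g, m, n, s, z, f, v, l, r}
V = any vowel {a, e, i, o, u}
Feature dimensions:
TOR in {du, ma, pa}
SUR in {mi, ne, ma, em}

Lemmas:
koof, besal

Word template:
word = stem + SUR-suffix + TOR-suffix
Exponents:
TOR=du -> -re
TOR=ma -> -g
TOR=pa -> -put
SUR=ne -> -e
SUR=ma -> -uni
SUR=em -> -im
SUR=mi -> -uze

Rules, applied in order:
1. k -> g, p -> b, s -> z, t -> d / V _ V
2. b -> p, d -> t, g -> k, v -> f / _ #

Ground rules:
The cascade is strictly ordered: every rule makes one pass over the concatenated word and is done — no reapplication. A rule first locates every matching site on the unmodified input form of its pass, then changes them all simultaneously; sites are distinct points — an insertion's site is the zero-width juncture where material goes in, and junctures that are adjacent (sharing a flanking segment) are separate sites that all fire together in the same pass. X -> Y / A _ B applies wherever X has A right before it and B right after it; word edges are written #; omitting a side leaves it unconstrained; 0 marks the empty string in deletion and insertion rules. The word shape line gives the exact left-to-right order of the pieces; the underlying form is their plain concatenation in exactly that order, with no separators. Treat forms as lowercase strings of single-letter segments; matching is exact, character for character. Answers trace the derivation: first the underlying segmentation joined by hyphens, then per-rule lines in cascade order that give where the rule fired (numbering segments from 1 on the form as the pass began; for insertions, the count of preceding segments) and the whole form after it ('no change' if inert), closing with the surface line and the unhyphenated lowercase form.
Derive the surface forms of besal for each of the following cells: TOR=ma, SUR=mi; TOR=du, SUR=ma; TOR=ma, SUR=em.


cell TOR=ma, SUR=mi:
underlying: besal-uze-g
1. k -> g, p -> b, s -> z, t -> d / V _ V: fires at position(s) 3: bezaluzeg
2. b -> p, d -> t, g -> k, v -> f / _ #: fires at position(s) 9: bezaluzek
surface: bezaluzek

cell TOR=du, SUR=ma:
underlying: besal-uni-re
1. k -> g, p -> b, s -> z, t -> d / V _ V: fires at position(s) 3: bezalunire
2. b -> p, d -> t, g -> k, v -> f / _ #: no change
surface: bezalunire

cell TOR=ma, SUR=em:
underlying: besal-im-g
1. k -> g, p -> b, s -> z, t -> d / V _ V: fires at position(s) 3: bezalimg
2. b -> p, d -> t, g -> k, v -> f / _ #: fires at position(s) 8: bezalimk
surface: bezalimk


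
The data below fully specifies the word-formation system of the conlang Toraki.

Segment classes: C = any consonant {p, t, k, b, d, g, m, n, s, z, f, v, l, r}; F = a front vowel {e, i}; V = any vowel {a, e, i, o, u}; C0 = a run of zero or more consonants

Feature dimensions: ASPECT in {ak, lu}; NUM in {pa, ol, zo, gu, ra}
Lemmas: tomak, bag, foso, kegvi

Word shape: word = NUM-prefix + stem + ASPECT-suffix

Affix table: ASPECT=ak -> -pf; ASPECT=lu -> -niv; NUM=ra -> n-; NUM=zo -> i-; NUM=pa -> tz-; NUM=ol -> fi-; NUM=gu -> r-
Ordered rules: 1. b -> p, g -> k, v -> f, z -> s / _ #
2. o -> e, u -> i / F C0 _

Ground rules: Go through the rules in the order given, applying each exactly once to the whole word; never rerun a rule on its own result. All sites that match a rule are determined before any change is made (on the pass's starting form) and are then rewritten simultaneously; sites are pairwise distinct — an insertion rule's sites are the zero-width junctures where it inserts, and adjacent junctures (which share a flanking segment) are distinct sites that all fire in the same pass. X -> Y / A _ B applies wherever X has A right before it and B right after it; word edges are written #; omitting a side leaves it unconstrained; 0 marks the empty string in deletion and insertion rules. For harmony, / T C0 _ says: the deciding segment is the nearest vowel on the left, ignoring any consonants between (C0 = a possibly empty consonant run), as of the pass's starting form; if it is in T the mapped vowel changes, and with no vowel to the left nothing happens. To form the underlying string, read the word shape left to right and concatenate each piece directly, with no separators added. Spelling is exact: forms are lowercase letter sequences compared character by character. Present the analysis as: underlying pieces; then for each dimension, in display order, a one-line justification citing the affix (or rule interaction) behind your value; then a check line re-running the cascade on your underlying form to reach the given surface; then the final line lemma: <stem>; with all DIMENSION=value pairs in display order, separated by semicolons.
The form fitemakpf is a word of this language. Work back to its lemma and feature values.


underlying: fi-tomak-pf
ASPECT=ak - signalled by the affix -pf
NUM=ol - signalled by the affix fi-
check: fitomakpf -> fitomakpf -> fitemakpf
lemma: tomak; ASPECT=ak; NUM=ol


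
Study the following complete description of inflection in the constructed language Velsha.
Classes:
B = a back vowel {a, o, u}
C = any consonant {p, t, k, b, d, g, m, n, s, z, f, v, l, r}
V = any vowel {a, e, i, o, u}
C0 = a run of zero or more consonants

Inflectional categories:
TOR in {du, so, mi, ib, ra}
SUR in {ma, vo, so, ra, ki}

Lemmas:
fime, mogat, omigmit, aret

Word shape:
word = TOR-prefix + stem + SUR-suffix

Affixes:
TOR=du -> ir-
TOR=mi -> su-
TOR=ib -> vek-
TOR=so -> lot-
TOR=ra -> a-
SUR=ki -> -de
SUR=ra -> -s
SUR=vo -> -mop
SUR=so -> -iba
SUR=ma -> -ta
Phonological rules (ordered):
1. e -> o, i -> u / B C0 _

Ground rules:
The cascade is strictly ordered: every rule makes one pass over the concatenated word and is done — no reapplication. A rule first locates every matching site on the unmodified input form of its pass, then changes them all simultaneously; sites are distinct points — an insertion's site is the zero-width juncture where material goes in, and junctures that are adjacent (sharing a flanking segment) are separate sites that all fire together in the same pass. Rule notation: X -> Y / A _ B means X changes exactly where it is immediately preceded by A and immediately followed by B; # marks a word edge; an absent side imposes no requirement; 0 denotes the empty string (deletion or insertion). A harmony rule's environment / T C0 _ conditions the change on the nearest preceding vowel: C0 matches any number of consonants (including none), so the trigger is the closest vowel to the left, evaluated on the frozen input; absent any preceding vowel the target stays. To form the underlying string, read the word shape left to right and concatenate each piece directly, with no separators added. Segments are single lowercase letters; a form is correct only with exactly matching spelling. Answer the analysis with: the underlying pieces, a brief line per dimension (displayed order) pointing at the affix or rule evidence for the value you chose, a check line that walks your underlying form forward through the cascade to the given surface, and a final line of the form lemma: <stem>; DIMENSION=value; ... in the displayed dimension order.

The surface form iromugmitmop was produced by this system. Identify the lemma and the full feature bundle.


underlying: ir-omigmit-mop
TOR=du - signalled by the affix ir-
SUR=vo - signalled by the affix -mop
check: iromigmitmop -> iromugmitmop
lemma: omigmit; TOR=du; SUR=vo


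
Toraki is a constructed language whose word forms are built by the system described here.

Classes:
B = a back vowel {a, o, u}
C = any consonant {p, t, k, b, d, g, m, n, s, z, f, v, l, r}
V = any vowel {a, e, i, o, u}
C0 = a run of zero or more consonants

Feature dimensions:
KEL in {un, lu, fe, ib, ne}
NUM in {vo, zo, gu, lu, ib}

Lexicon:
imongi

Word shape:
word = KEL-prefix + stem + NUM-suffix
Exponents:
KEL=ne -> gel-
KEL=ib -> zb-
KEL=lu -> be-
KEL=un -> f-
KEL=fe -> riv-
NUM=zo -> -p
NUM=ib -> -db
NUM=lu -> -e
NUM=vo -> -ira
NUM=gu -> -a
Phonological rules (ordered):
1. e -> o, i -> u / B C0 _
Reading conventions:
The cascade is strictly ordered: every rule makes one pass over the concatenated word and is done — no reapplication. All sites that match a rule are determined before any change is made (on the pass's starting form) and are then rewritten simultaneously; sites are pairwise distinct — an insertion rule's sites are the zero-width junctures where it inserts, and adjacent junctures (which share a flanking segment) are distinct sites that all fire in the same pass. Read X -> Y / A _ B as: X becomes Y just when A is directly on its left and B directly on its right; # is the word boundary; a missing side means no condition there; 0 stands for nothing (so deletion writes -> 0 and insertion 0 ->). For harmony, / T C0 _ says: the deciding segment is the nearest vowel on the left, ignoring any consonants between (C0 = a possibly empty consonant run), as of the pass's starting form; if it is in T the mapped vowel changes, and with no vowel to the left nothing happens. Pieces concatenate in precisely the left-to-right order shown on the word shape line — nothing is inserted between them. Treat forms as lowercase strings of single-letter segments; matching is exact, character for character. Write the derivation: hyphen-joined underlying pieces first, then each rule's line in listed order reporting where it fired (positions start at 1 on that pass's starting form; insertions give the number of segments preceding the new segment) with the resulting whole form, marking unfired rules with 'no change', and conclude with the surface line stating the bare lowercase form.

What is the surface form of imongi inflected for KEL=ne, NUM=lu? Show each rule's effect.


underlying: gel-imongi-e
1. e -> o, i -> u / B C0 _: fires at position(s) 9: gelimongue
surface: gelimongue


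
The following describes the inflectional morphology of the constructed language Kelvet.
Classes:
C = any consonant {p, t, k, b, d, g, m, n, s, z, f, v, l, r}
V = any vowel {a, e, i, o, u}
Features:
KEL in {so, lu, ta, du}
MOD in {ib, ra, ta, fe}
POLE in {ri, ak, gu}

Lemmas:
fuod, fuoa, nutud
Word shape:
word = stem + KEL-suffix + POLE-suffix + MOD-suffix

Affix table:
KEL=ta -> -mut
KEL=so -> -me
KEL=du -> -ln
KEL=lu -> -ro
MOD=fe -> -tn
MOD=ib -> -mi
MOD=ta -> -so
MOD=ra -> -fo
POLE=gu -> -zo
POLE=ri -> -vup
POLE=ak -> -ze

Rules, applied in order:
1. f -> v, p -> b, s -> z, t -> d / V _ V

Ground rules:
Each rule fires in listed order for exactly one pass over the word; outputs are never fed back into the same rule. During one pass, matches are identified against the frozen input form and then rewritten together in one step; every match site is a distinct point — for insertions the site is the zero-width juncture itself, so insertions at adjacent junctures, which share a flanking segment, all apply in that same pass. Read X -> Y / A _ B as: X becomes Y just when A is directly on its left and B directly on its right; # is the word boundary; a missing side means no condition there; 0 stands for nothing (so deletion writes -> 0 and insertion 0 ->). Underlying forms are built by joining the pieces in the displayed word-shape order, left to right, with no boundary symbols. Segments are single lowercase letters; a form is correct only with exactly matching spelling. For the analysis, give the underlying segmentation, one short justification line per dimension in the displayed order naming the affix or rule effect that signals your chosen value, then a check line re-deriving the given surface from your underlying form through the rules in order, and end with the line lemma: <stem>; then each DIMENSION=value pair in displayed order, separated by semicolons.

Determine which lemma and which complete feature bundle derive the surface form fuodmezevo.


underlying: fuod-me-ze-fo
KEL=so - signalled by the affix -me
MOD=ra - signalled by the affix -fo
POLE=ak - signalled by the affix -ze
check: fuodmezefo -> fuodmezevo
lemma: fuod; KEL=so; MOD=ra; POLE=ak


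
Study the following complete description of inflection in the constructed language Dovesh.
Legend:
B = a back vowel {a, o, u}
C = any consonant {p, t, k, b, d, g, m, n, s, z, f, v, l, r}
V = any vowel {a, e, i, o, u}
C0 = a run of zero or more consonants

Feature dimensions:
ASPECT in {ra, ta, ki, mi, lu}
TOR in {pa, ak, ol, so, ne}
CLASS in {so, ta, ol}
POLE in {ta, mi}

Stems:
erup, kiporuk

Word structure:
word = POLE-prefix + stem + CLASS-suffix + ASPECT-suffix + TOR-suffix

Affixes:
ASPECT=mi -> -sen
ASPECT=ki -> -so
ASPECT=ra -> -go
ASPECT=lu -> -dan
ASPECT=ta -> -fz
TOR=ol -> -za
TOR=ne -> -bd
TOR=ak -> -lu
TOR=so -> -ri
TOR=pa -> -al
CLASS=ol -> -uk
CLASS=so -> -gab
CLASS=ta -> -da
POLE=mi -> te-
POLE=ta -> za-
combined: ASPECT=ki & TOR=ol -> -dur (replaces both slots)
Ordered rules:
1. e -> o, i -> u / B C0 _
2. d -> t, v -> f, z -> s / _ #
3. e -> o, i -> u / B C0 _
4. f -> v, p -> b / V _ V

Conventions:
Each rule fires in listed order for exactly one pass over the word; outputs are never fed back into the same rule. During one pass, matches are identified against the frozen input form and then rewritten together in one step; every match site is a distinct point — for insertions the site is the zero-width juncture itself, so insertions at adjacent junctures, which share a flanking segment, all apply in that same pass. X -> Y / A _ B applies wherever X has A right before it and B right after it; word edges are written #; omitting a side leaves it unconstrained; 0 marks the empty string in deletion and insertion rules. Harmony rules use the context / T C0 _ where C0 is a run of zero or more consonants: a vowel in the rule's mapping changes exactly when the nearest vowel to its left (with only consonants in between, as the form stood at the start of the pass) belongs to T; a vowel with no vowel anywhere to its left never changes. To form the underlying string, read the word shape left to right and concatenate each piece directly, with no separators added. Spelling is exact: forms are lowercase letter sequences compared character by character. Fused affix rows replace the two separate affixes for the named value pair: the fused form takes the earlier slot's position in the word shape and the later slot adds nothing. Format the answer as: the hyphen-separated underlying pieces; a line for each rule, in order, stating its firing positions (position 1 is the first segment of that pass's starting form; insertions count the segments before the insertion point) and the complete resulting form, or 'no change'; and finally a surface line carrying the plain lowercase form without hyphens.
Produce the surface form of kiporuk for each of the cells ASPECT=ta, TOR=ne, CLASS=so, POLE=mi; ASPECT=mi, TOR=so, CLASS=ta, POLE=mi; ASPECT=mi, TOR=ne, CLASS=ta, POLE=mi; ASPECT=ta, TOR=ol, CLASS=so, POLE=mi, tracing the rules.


cell ASPECT=ta, TOR=ne, CLASS=so, POLE=mi:
underlying: te-kiporuk-gab-fz-bd
1. e -> o, i -> u / B C0 _: no change
2. d -> t, v -> f, z -> s / _ #: fires at position(s) 16: tekiporukgabfzbt
3. e -> o, i -> u / B C0 _: no change
4. f -> v, p -> b / V _ V: fires at position(s) 5: tekiborukgabfzbt
surface: tekiborukgabfzbt

cell ASPECT=mi, TOR=so, CLASS=ta, POLE=mi:
underlying: te-kiporuk-da-sen-ri
1. e -> o, i -> u / B C0 _: fires at position(s) 13: tekiporukdasonri
2. d -> t, v -> f, z -> s / _ #: no change
3. e -> o, i -> u / B C0 _: fires at position(s) 16: tekiporukdasonru
4. f -> v, p -> b / V _ V: fires at position(s) 5: tekiborukdasonru
surface: tekiborukdasonru

cell ASPECT=mi, TOR=ne, CLASS=ta, POLE=mi:
underlying: te-kiporuk-da-sen-bd
1. e -> o, i -> u / B C0 _: fires at position(s) 13: tekiporukdasonbd
2. d -> t, v -> f, z -> s / _ #: fires at position(s) 16: tekiporukdasonbt
3. e -> o, i -> u / B C0 _: no change
4. f -> v, p -> b / V _ V: fires at position(s) 5: tekiborukdasonbt
surface: tekiborukdasonbt

cell ASPECT=ta, TOR=ol, CLASS=so, POLE=mi:
underlying: te-kiporuk-gab-fz-za
1. e -> o, i -> u / B C0 _: no change
2. d -> t, v -> f, z -> s / _ #: no change
3. e -> o, i -> u / B C0 _: no change
4. f -> v, p -> b / V _ V: fires at position(s) 5: tekiborukgabfzza
surface: tekiborukgabfzza


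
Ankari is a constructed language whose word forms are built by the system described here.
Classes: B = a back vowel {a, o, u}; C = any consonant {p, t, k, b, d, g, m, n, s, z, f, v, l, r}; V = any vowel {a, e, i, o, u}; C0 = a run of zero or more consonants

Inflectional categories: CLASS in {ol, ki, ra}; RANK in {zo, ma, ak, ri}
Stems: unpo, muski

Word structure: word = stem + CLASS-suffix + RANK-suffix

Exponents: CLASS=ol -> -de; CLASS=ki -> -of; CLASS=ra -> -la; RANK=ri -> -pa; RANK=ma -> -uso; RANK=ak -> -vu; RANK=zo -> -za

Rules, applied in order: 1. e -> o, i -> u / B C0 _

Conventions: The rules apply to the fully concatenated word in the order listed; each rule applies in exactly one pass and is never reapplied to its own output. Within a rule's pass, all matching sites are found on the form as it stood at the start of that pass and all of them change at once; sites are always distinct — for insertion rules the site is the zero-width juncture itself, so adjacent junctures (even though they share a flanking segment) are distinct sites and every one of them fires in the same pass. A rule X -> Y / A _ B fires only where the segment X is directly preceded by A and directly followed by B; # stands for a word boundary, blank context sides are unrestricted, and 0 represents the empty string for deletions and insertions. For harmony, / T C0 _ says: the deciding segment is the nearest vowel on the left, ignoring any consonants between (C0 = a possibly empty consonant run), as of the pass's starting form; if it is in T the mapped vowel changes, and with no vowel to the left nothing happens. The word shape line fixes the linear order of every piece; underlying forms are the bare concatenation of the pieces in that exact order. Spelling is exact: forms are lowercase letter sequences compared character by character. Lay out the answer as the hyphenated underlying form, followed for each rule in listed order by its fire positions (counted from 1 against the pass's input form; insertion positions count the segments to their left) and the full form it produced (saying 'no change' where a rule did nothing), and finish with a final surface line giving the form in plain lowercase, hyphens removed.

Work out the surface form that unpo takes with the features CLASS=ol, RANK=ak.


underlying: unpo-de-vu
1. e -> o, i -> u / B C0 _: fires at position(s) 6: unpodovu
surface: unpodovu


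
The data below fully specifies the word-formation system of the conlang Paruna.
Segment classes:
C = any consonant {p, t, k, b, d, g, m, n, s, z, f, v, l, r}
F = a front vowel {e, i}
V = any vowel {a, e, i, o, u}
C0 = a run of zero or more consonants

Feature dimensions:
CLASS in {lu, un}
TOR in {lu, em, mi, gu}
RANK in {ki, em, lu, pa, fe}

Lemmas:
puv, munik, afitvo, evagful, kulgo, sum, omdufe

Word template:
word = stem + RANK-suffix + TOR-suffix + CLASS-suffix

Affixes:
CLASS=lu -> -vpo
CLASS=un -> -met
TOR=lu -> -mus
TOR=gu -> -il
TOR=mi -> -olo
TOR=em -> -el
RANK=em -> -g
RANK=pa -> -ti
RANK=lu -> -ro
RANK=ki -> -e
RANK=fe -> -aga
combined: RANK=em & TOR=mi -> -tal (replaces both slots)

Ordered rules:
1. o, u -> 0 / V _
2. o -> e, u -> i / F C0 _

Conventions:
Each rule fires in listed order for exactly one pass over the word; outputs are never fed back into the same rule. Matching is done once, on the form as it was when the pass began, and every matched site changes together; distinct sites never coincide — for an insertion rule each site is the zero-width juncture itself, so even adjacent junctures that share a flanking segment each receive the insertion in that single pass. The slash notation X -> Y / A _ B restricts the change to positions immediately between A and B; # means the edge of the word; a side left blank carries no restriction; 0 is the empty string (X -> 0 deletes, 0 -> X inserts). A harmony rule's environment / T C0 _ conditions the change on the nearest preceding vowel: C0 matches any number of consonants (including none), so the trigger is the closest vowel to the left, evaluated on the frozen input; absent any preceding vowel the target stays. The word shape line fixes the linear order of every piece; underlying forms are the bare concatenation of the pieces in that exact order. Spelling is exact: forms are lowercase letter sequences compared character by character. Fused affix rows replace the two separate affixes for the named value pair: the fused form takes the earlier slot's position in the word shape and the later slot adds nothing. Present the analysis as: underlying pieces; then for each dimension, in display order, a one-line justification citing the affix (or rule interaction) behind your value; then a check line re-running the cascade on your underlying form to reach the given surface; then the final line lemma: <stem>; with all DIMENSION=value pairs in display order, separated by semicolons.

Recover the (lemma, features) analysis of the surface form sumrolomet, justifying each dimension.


underlying: sum-ro-olo-met
CLASS=un - signalled by the affix -met
TOR=mi - signalled by the affix -olo
RANK=lu - signalled by the affix -ro
check: sumroolomet -> sumrolomet -> sumrolomet
lemma: sum; CLASS=un; TOR=mi; RANK=lu
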